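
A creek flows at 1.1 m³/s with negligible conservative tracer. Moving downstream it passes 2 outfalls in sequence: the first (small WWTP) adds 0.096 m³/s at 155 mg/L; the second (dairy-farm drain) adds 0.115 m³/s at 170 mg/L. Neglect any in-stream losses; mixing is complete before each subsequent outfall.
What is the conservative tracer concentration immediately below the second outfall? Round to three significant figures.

26.3 mg/L

Outfall 1: combined Q = 1.196 m³/s; C = (1.100·0 + 0.09600·155.0)/1.196 = 12.44 mg/L.
Outfall 2: combined Q = 1.311 m³/s; C = (1.196·12.44 + 0.1150·170.0)/1.311 = 26.26 mg/L.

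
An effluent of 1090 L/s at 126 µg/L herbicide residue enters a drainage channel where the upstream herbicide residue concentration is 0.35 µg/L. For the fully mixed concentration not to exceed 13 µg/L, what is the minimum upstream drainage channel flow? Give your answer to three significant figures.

9740 L/s

Set C_mix = 13: (Q·0.3500 + 1090·126.0) / (Q + 1090) = 13
→ Q = 1090·(126.0 − 13)/(13 − 0.3500) = 9737 L/s.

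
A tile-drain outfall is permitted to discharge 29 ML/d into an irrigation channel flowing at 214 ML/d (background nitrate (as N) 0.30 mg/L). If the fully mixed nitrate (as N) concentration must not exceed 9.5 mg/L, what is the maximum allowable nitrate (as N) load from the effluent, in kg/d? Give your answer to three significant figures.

2240 kg/d

Mass balance at the limit: 214.0·0.3000 + 29.00·Cₑ = 243.0·9.5 → Cₑ = 77.39 mg/L.
29.00 ML/d = 0.3356 m³/s. Load = 0.3356 m³/s × 77.39 g/m³ × 86 400 s/d = 2244 kg/d.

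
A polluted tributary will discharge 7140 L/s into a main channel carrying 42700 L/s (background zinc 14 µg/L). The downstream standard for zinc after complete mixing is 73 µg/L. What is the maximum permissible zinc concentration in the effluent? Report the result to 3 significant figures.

426 µg/L

At the limit, (Qr·Cr + Qe·Cₑ)/(Qr + Qe) = 73:
Cₑ = (49840·73 − 42700·14.00) / 7140 = 425.8 µg/L.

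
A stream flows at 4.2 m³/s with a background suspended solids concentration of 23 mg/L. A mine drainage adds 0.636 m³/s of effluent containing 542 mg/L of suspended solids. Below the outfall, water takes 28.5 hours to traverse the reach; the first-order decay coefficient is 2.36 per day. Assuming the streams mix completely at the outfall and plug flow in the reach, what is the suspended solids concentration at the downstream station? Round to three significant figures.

Flow-weighted average: C = (4.200·23.00 + 0.6360·542.0) / 4.836 = 441.3/4.836 = 91.26 mg/L.
Decay over the reach: 91.26·exp(−kt) = 91.26·0.06066 = 5.535 mg/L.

5.54 mg/L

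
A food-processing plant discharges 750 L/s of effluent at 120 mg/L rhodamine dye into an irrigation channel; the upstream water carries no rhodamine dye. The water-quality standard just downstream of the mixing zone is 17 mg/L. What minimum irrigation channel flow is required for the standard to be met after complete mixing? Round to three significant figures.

4540 L/s

Set C_mix = 17: (Q·0 + 750.0·120.0) / (Q + 750.0) = 17
→ Q = 750.0·(120.0 − 17)/(17 − 0) = 4544 L/s.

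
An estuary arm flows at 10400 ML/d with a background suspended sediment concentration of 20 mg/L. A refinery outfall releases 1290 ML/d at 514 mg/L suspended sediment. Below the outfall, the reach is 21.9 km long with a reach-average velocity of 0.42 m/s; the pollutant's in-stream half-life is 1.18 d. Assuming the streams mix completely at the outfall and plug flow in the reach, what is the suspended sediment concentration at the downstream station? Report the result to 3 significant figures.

Mass balance: C = (10400·20.00 + 1290·514.0) / 11690 = 871100/11690 = 74.51 mg/L.
Travel time t = 21.9·1000 / 0.42 = 52140 s = 14.48 h.
Half-life 1.18 d → k = ln 2 / 1.18 = 0.5874 d⁻¹.
Decay over the reach: 74.51·exp(−kt) = 74.51·0.7015 = 52.27 mg/L.

52.3 mg/L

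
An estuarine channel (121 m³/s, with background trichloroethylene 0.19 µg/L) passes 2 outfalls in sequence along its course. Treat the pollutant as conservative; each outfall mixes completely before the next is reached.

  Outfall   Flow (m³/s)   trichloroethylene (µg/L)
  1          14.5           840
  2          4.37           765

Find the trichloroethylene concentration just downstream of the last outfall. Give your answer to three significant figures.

Outfall 1: combined Q = 135.5 m³/s; C = (121.0·0.1900 + 14.50·840.0)/135.5 = 90.06 µg/L.
Outfall 2: combined Q = 139.9 m³/s; C = (135.5·90.06 + 4.370·765.0)/139.9 = 111.1 µg/L.

111 µg/L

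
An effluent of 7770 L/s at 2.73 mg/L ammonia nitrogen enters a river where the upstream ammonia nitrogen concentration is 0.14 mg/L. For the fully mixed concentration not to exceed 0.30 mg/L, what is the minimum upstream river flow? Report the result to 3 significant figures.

Set C_mix = 0.30: (Q·0.1400 + 7770·2.730) / (Q + 7770) = 0.30
→ Q = 7770·(2.730 − 0.30)/(0.30 − 0.1400) = 118000 L/s.

118000 L/s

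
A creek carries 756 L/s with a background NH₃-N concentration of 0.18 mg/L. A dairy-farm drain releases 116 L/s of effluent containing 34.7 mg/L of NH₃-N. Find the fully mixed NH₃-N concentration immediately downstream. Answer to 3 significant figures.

After mixing, C = (756.0·0.1800 + 116.0·34.70) / 872.0 = 4161/872.0 = 4.772 mg/L.

4.77 mg/L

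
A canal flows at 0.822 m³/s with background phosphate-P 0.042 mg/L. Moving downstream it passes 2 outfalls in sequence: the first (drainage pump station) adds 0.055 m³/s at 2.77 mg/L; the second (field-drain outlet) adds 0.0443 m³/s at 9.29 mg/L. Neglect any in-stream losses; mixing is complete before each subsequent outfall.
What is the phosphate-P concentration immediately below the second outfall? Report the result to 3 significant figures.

After outfall 1: Q = 0.8220 + 0.05500 = 0.8770 m³/s; C = (0.8220·0.04200 + 0.05500·2.770)/0.8770 = 0.2131 mg/L.
After outfall 2: Q = 0.8770 + 0.04430 = 0.9213 m³/s; C = (0.8770·0.2131 + 0.04430·9.290)/0.9213 = 0.6495 mg/L.

0.650 mg/L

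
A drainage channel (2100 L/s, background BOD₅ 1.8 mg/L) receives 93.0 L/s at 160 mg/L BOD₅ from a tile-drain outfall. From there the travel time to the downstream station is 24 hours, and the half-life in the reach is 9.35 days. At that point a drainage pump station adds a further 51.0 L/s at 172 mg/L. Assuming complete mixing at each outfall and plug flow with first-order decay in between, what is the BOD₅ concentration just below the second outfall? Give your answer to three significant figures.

After mixing, C = (2100·1.800 + 93.00·160.0) / 2193 = 18660/2193 = 8.509 mg/L; combined flow 2193 L/s.
Half-life 9.35 d → k = ln 2 / 9.35 = 0.07413 d⁻¹.
Applying C = C₀e^(−kt): 8.509 × 0.9285 = 7.901 mg/L.
Second outfall: C = (2193·7.901 + 51.00·172.0)/2244 = 11.63 mg/L.

11.6 mg/L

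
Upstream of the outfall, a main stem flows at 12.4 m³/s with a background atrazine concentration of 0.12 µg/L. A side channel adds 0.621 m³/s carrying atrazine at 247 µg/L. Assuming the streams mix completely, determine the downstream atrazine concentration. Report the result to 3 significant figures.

11.9 µg/L

After mixing, C = (12.40·0.1200 + 0.6210·247.0) / 13.02 = 154.9/13.02 = 11.89 µg/L.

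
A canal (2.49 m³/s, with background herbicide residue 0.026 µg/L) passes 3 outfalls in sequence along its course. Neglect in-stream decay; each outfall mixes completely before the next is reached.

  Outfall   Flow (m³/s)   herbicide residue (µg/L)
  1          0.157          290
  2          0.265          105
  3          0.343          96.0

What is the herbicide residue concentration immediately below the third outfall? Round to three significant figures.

After outfall 1: Q = 2.490 + 0.1570 = 2.647 m³/s; C = (2.490·0.02600 + 0.1570·290.0)/2.647 = 17.23 µg/L.
After outfall 2: Q = 2.647 + 0.2650 = 2.912 m³/s; C = (2.647·17.23 + 0.2650·105.0)/2.912 = 25.21 µg/L.
After outfall 3: Q = 2.912 + 0.3430 = 3.255 m³/s; C = (2.912·25.21 + 0.3430·96.00)/3.255 = 32.67 µg/L.

32.7 µg/L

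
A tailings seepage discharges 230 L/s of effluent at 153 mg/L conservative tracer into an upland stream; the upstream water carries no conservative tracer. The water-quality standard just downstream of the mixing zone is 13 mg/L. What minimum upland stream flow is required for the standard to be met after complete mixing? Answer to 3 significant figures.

2480 L/s

Set C_mix = 13: (Q·0 + 230.0·153.0) / (Q + 230.0) = 13
→ Q = 230.0·(153.0 − 13)/(13 − 0) = 2477 L/s.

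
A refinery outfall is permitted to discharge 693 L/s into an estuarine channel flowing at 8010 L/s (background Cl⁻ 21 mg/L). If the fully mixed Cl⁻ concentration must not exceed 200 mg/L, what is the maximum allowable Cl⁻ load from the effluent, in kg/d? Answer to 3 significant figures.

136000 kg/d

Mass balance at the limit: 8010·21.00 + 693.0·Cₑ = 8703·200 → Cₑ = 2269 mg/L.
693.0 L/s = 0.6930 m³/s. Load = 0.6930 m³/s × 2269 g/m³ × 86 400 s/d = 135900 kg/d.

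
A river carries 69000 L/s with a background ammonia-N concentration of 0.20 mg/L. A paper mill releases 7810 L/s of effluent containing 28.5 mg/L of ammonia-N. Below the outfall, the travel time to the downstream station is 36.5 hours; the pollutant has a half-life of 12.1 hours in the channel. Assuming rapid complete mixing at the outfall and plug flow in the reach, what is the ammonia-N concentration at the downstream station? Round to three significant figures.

Conservation of mass: C = (69000·0.2000 + 7810·28.50) / 76810 = 236400/76810 = 3.078 mg/L.
Half-life 12.1 h → k = ln 2 / 12.1 = 0.05728 h⁻¹ = 1.375 d⁻¹.
After decay, C = 3.078 × e^(−kt) = 3.078 × 0.1236 = 0.3803 mg/L.

0.380 mg/L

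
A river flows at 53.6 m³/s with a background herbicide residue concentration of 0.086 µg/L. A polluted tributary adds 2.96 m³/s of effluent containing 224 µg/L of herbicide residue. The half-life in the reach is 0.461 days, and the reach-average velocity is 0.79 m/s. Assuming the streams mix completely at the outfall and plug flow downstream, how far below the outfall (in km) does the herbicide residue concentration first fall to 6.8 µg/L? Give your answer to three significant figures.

25.0 km

Mass balance: C = (53.60·0.08600 + 2.960·224.0) / 56.56 = 667.6/56.56 = 11.80 µg/L.
Half-life 0.461 d → k = ln 2 / 0.461 = 1.504 d⁻¹.
Set 11.80·exp(−k·t) = 6.8 → t = ln(11.80/6.8)/k = 31690 s = 8.804 h.
Distance = v·t = 0.79·31690 = 25040 m = 25.04 km.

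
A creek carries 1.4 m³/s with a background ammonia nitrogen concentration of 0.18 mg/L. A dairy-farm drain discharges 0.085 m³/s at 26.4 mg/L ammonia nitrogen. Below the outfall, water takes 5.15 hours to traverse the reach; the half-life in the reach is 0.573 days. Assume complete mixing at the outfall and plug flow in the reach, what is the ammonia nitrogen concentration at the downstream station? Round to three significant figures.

1.30 mg/L

Mass balance: C = (1.400·0.1800 + 0.08500·26.40) / 1.485 = 2.496/1.485 = 1.681 mg/L.
Half-life 0.573 d → k = ln 2 / 0.573 = 1.210 d⁻¹.
Applying C = C₀e^(−kt): 1.681 × 0.7714 = 1.297 mg/L.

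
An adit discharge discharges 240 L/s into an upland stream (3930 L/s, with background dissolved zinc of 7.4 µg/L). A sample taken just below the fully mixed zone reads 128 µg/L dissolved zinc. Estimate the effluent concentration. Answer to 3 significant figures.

Mass balance: 3930·7.400 + 240.0·Cₑ = 4170·128.0
→ Cₑ = (4170·128.0 − 3930·7.400) / 240.0 = 2103 µg/L.

2100 µg/L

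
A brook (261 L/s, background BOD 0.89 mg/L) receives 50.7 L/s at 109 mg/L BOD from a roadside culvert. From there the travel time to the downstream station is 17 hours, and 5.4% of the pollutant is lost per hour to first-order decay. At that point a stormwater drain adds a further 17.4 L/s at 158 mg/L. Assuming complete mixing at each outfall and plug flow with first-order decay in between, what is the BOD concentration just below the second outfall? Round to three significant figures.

15.2 mg/L

Flow-weighted average: C = (261.0·0.8900 + 50.70·109.0) / 311.7 = 5759/311.7 = 18.47 mg/L; combined flow 311.7 L/s.
5.4%/h lost → k = −ln(1 − 0.054) = 0.05551 h⁻¹.
After decay, C = 18.47 × e^(−kt) = 18.47 × 0.3892 = 7.190 mg/L.
At the second outfall, C = (311.7·7.190 + 17.40·158.0) / (311.7 + 17.40) = 15.16 mg/L.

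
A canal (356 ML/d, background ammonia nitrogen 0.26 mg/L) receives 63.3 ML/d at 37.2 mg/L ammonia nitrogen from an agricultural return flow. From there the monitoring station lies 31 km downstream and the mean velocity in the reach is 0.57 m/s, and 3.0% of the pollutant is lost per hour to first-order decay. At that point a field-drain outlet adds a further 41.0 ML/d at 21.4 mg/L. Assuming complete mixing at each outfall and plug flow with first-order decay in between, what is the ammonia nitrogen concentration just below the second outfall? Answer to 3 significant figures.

Flow-weighted average: C = (356.0·0.2600 + 63.30·37.20) / 419.3 = 2447/419.3 = 5.837 mg/L; combined flow 419.3 ML/d.
Travel time t = 31·1000 / 0.57 = 54390 s = 15.11 h.
3.0%/h lost → k = −ln(1 − 0.03) = 0.03046 h⁻¹.
First-order decay: C = 5.837·exp(−k·t) = 5.837·0.6312 = 3.684 mg/L.
Second outfall: C = (419.3·3.684 + 41.00·21.40)/460.3 = 5.262 mg/L.

5.26 mg/L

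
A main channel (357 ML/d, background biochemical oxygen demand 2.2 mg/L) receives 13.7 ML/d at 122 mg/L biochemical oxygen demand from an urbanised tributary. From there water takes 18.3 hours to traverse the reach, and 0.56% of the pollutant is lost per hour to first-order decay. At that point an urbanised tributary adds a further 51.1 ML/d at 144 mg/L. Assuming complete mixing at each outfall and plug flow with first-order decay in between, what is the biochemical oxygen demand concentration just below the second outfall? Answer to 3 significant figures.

Conservation of mass: C = (357.0·2.200 + 13.70·122.0) / 370.7 = 2457/370.7 = 6.627 mg/L; combined flow 370.7 ML/d.
0.56%/h lost → k = −ln(1 − 0.0056) = 0.005616 h⁻¹.
After decay, C = 6.627 × e^(−kt) = 6.627 × 0.9023 = 5.980 mg/L.
At the second outfall, C = (370.7·5.980 + 51.10·144.0) / (370.7 + 51.10) = 22.70 mg/L.

22.7 mg/L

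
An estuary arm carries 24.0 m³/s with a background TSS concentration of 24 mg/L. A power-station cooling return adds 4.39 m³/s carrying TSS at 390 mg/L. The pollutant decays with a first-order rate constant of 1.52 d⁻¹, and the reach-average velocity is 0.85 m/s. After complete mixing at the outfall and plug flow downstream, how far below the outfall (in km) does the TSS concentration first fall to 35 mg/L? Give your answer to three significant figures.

Conservation of mass: C = (24.00·24.00 + 4.390·390.0) / 28.39 = 2288/28.39 = 80.60 mg/L.
Set 80.60·exp(−k·t) = 35 → t = ln(80.60/35)/k = 47410 s = 13.17 h.
Distance = v·t = 0.85·47410 = 40300 m = 40.30 km.

40.3 km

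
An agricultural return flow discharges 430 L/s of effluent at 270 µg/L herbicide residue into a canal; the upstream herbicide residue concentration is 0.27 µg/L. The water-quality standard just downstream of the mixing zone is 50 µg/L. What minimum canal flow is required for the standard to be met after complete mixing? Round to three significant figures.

Set C_mix = 50: (Q·0.2700 + 430.0·270.0) / (Q + 430.0) = 50
→ Q = 430.0·(270.0 − 50)/(50 − 0.2700) = 1902 L/s.

1900 L/s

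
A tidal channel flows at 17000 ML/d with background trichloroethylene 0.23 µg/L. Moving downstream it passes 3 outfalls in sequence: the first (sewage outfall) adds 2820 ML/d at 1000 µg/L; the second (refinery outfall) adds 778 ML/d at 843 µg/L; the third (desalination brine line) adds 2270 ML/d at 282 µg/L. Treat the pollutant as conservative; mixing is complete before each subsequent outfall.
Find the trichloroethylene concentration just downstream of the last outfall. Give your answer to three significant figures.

Below outfall 1: Q → 19820 ML/d, C = (17000·0.2300 + 2820·1000)/19820 = 142.5 µg/L.
Below outfall 2: Q → 20600 ML/d, C = (19820·142.5 + 778.0·843.0)/20600 = 168.9 µg/L.
Below outfall 3: Q → 22870 ML/d, C = (20600·168.9 + 2270·282.0)/22870 = 180.2 µg/L.

180 µg/L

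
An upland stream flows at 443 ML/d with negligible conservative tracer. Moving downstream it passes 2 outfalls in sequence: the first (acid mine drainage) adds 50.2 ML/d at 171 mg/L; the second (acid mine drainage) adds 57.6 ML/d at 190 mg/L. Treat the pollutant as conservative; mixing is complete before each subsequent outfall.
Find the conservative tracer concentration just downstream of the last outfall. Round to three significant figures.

Below outfall 1: Q → 493.2 ML/d, C = (443.0·0 + 50.20·171.0)/493.2 = 17.41 mg/L.
Below outfall 2: Q → 550.8 ML/d, C = (493.2·17.41 + 57.60·190.0)/550.8 = 35.45 mg/L.

35.5 mg/L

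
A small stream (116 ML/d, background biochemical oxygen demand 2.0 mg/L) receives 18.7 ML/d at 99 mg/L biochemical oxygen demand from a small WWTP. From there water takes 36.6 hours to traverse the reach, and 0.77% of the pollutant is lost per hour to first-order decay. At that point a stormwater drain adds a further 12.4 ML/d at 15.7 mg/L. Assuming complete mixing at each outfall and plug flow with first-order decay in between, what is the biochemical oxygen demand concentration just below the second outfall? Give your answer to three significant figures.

12.0 mg/L

Flow-weighted average: C = (116.0·2.000 + 18.70·99.00) / 134.7 = 2083/134.7 = 15.47 mg/L; combined flow 134.7 ML/d.
0.77%/h lost → k = −ln(1 − 0.0077) = 0.007730 h⁻¹.
First-order decay: C = 15.47·exp(−k·t) = 15.47·0.7536 = 11.66 mg/L.
Second outfall: C = (134.7·11.66 + 12.40·15.70)/147.1 = 12.00 mg/L.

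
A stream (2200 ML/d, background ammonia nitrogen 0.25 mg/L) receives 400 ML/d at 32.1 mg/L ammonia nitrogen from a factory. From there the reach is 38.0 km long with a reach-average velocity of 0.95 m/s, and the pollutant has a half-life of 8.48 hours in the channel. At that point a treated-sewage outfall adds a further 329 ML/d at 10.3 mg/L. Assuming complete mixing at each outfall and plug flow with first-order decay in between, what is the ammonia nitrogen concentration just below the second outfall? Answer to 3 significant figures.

Mixed concentration C = ΣQC/ΣQ = (2200·0.2500 + 400.0·32.10) / 2600 = 13390/2600 = 5.150 mg/L; combined flow 2600 ML/d.
Travel time t = 38.0·1000 / 0.95 = 40000 s = 11.11 h.
Half-life 8.48 h → k = ln 2 / 8.48 = 0.08174 h⁻¹ = 1.962 d⁻¹.
Applying C = C₀e^(−kt): 5.150 × 0.4032 = 2.077 mg/L.
At the second outfall, C = (2600·2.077 + 329.0·10.30) / (2600 + 329.0) = 3.000 mg/L.

3.00 mg/L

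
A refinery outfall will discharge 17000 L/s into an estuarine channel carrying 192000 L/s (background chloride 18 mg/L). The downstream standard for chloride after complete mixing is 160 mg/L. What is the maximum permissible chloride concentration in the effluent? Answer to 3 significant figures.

At the limit, (Qr·Cr + Qe·Cₑ)/(Qr + Qe) = 160:
Cₑ = (209000·160 − 192000·18.00) / 17000 = 1764 mg/L.

1760 mg/L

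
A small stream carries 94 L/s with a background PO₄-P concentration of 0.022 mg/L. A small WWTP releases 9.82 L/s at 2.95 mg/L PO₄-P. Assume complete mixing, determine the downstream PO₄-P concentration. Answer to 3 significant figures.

Flow-weighted average: C = (94.00·0.02200 + 9.820·2.950) / 103.8 = 31.04/103.8 = 0.2990 mg/L.

0.299 mg/L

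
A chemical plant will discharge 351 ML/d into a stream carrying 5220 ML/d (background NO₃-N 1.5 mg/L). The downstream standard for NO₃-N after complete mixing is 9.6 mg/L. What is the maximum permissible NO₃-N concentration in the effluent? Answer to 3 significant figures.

At the limit, (Qr·Cr + Qe·Cₑ)/(Qr + Qe) = 9.6:
Cₑ = (5571·9.6 − 5220·1.500) / 351.0 = 130.1 mg/L.

130 mg/L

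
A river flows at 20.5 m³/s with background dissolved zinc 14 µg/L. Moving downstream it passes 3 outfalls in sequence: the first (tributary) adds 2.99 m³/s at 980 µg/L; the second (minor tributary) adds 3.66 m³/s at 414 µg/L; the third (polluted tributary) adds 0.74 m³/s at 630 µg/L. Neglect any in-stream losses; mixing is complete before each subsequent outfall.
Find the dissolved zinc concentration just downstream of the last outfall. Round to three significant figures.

Below outfall 1: Q → 23.49 m³/s, C = (20.50·14.00 + 2.990·980.0)/23.49 = 137.0 µg/L.
Below outfall 2: Q → 27.15 m³/s, C = (23.49·137.0 + 3.660·414.0)/27.15 = 174.3 µg/L.
Below outfall 3: Q → 27.89 m³/s, C = (27.15·174.3 + 0.7400·630.0)/27.89 = 186.4 µg/L.

186 µg/L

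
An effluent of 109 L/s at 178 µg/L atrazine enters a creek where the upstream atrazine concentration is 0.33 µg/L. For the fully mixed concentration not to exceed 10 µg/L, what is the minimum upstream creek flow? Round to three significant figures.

1890 L/s

Set C_mix = 10: (Q·0.3300 + 109.0·178.0) / (Q + 109.0) = 10
→ Q = 109.0·(178.0 − 10)/(10 − 0.3300) = 1894 L/s.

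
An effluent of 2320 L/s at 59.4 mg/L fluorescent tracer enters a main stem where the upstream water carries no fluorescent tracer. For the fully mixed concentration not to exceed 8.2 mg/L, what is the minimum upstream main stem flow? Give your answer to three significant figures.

Set C_mix = 8.2: (Q·0 + 2320·59.40) / (Q + 2320) = 8.2
→ Q = 2320·(59.40 − 8.2)/(8.2 − 0) = 14490 L/s.

14500 L/s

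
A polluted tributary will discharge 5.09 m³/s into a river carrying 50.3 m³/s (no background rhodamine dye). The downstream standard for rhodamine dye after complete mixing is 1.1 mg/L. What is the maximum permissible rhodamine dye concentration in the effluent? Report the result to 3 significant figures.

12.0 mg/L

At the limit, (Qr·Cr + Qe·Cₑ)/(Qr + Qe) = 1.1:
Cₑ = (55.39·1.1 − 50.30·0) / 5.090 = 11.97 mg/L.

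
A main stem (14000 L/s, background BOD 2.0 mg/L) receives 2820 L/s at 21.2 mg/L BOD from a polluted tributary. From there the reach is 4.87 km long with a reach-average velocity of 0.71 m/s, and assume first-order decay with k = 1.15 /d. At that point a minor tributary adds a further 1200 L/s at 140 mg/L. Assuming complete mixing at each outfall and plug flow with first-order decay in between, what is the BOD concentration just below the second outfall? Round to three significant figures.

After mixing, C = (14000·2.000 + 2820·21.20) / 16820 = 87780/16820 = 5.219 mg/L; combined flow 16820 L/s.
Travel time t = 4.87·1000 / 0.71 = 6859 s = 1.905 h.
Applying C = C₀e^(−kt): 5.219 × 0.9127 = 4.764 mg/L.
Second outfall: C = (16820·4.764 + 1200·140.0)/18020 = 13.77 mg/L.

13.8 mg/L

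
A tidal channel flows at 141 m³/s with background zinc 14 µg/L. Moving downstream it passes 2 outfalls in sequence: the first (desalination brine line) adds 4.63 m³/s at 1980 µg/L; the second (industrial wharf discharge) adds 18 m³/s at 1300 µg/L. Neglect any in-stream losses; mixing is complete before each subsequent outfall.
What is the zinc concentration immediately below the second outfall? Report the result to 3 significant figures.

211 µg/L

Outfall 1: combined Q = 145.6 m³/s; C = (141.0·14.00 + 4.630·1980)/145.6 = 76.50 µg/L.
Outfall 2: combined Q = 163.6 m³/s; C = (145.6·76.50 + 18.00·1300)/163.6 = 211.1 µg/L.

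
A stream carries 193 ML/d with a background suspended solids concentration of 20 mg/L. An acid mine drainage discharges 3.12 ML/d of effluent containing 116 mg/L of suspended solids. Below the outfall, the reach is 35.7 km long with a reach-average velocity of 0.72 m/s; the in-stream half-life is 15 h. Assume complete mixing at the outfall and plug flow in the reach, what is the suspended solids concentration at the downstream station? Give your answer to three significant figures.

Conservation of mass: C = (193.0·20.00 + 3.120·116.0) / 196.1 = 4222/196.1 = 21.53 mg/L.
Travel time t = 35.7·1000 / 0.72 = 49580 s = 13.77 h.
Half-life 15 h → k = ln 2 / 15 = 0.04621 h⁻¹ = 1.109 d⁻¹.
Decay over the reach: 21.53·exp(−kt) = 21.53·0.5292 = 11.39 mg/L.

11.4 mg/L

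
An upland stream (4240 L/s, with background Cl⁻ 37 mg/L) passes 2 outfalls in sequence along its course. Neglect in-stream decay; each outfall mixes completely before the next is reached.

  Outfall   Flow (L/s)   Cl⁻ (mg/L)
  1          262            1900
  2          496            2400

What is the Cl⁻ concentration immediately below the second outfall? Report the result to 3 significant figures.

369 mg/L

Below outfall 1: Q → 4502 L/s, C = (4240·37.00 + 262.0·1900)/4502 = 145.4 mg/L.
Below outfall 2: Q → 4998 L/s, C = (4502·145.4 + 496.0·2400)/4998 = 369.2 mg/L.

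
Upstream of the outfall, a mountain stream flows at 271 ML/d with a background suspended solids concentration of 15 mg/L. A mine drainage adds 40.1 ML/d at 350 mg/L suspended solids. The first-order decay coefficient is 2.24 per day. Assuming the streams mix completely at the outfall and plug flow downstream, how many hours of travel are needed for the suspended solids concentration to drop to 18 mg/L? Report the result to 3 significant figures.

12.6 h

Conservation of mass: C = (271.0·15.00 + 40.10·350.0) / 311.1 = 18100/311.1 = 58.18 mg/L.
58.18·exp(−k·t) = 18 → t = ln(58.18/18)/k = 45250 s = 12.57 h.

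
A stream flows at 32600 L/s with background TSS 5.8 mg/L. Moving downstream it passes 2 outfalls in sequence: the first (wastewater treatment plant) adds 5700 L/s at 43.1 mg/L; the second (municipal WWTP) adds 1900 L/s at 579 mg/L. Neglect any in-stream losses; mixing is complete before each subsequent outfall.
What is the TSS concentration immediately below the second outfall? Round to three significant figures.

38.2 mg/L

Outfall 1: combined Q = 38300 L/s; C = (32600·5.800 + 5700·43.10)/38300 = 11.35 mg/L.
Outfall 2: combined Q = 40200 L/s; C = (38300·11.35 + 1900·579.0)/40200 = 38.18 mg/L.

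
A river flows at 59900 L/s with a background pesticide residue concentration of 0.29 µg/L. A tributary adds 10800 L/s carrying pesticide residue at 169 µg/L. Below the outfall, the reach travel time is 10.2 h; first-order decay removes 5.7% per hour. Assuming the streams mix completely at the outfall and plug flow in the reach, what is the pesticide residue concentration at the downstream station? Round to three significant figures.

Conservation of mass: C = (59900·0.2900 + 10800·169.0) / 70700 = 1843000/70700 = 26.06 µg/L.
5.7%/h lost → k = −ln(1 − 0.057) = 0.05869 h⁻¹.
Decay over the reach: 26.06·exp(−kt) = 26.06·0.5496 = 14.32 µg/L.

14.3 µg/L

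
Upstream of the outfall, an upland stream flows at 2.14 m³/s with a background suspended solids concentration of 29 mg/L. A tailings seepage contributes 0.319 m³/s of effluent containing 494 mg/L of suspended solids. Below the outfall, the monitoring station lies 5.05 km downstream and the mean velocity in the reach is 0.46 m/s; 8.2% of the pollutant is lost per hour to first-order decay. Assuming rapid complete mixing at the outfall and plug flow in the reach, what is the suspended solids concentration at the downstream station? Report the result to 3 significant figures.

Mixed concentration C = ΣQC/ΣQ = (2.140·29.00 + 0.3190·494.0) / 2.459 = 219.6/2.459 = 89.32 mg/L.
Travel time t = 5.05·1000 / 0.46 = 10980 s = 3.050 h.
8.2%/h lost → k = −ln(1 − 0.082) = 0.08556 h⁻¹.
After decay, C = 89.32 × e^(−kt) = 89.32 × 0.7704 = 68.81 mg/L.

68.8 mg/L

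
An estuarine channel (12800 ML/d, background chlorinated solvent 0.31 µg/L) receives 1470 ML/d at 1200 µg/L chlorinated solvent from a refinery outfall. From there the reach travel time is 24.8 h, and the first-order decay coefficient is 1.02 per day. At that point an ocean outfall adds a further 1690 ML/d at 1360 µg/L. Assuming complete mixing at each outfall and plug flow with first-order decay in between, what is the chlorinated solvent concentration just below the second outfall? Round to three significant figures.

Flow-weighted average: C = (12800·0.3100 + 1470·1200) / 14270 = 1768000/14270 = 123.9 µg/L; combined flow 14270 ML/d.
Applying C = C₀e^(−kt): 123.9 × 0.3485 = 43.18 µg/L.
At the second outfall, C = (14270·43.18 + 1690·1360) / (14270 + 1690) = 182.6 µg/L.

183 µg/L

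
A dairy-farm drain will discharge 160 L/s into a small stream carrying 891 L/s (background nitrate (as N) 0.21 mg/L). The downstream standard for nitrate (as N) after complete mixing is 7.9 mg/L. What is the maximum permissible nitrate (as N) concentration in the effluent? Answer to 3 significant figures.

50.7 mg/L

At the limit, (Qr·Cr + Qe·Cₑ)/(Qr + Qe) = 7.9:
Cₑ = (1051·7.9 − 891.0·0.2100) / 160.0 = 50.72 mg/L.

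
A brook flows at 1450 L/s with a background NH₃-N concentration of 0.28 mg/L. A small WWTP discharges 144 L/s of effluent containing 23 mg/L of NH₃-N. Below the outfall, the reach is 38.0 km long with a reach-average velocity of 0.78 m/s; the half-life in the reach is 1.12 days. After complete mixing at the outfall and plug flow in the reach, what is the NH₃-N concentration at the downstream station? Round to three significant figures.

1.65 mg/L

After mixing, C = (1450·0.2800 + 144.0·23.00) / 1594 = 3718/1594 = 2.332 mg/L.
Travel time t = 38.0·1000 / 0.78 = 48720 s = 13.53 h.
Half-life 1.12 d → k = ln 2 / 1.12 = 0.6189 d⁻¹.
After decay, C = 2.332 × e^(−kt) = 2.332 × 0.7054 = 1.645 mg/L.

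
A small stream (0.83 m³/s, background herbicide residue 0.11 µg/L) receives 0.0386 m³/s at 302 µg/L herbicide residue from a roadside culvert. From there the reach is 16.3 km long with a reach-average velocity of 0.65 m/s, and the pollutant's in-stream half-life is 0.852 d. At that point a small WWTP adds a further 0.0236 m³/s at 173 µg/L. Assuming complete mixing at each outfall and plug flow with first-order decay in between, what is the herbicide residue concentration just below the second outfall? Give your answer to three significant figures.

15.0 µg/L

After mixing, C = (0.8300·0.1100 + 0.03860·302.0) / 0.8686 = 11.75/0.8686 = 13.53 µg/L; combined flow 0.8686 m³/s.
Travel time t = 16.3·1000 / 0.65 = 25080 s = 6.966 h.
Half-life 0.852 d → k = ln 2 / 0.852 = 0.8136 d⁻¹.
First-order decay: C = 13.53·exp(−k·t) = 13.53·0.7897 = 10.68 µg/L.
At the second outfall, C = (0.8686·10.68 + 0.02360·173.0) / (0.8686 + 0.02360) = 14.97 µg/L.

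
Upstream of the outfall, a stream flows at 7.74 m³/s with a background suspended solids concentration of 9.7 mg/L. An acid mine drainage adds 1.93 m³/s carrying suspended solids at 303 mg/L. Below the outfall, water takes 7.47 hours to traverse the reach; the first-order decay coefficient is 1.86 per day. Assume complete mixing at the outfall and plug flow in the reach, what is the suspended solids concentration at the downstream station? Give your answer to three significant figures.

38.2 mg/L

Flow-weighted average: C = (7.740·9.700 + 1.930·303.0) / 9.670 = 659.9/9.670 = 68.24 mg/L.
First-order decay: C = 68.24·exp(−k·t) = 68.24·0.5605 = 38.25 mg/L.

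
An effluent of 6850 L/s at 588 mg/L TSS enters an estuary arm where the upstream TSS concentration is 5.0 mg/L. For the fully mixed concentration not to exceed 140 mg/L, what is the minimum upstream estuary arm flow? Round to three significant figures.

Set C_mix = 140: (Q·5.000 + 6850·588.0) / (Q + 6850) = 140
→ Q = 6850·(588.0 − 140)/(140 − 5.000) = 22730 L/s.

22700 L/s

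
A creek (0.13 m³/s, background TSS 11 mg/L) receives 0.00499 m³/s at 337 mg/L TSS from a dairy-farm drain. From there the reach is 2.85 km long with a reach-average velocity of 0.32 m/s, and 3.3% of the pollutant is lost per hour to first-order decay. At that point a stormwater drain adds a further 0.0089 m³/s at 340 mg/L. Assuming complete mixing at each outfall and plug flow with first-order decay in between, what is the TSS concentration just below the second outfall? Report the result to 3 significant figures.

Flow-weighted average: C = (0.1300·11.00 + 0.004990·337.0) / 0.1350 = 3.112/0.1350 = 23.05 mg/L; combined flow 0.1350 m³/s.
Travel time t = 2.85·1000 / 0.32 = 8906 s = 2.474 h.
3.3%/h lost → k = −ln(1 − 0.033) = 0.03356 h⁻¹.
Decay over the reach: 23.05·exp(−kt) = 23.05·0.9203 = 21.21 mg/L.
Second outfall: C = (0.1350·21.21 + 0.008900·340.0)/0.1439 = 40.93 mg/L.

40.9 mg/L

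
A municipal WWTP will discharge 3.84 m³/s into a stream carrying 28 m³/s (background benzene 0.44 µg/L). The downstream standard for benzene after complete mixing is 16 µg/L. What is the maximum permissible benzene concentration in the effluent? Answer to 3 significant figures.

At the limit, (Qr·Cr + Qe·Cₑ)/(Qr + Qe) = 16:
Cₑ = (31.84·16 − 28.00·0.4400) / 3.840 = 129.5 µg/L.

129 µg/L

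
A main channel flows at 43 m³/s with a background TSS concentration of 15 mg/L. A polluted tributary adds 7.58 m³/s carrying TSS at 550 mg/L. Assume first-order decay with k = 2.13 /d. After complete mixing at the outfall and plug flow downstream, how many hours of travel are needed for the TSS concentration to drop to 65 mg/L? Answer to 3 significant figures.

Conservation of mass: C = (43.00·15.00 + 7.580·550.0) / 50.58 = 4814/50.58 = 95.18 mg/L.
95.18·exp(−k·t) = 65 → t = ln(95.18/65)/k = 15470 s = 4.297 h.

4.30 h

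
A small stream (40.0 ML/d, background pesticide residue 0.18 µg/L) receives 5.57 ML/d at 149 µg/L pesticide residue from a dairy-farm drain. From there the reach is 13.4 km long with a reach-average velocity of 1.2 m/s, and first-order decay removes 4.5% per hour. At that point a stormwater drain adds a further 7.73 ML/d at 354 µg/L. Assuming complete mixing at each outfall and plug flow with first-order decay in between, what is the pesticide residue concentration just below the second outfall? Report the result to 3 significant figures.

65.0 µg/L

Flow-weighted average: C = (40.00·0.1800 + 5.570·149.0) / 45.57 = 837.1/45.57 = 18.37 µg/L; combined flow 45.57 ML/d.
Travel time t = 13.4·1000 / 1.2 = 11170 s = 3.102 h.
4.5%/h lost → k = −ln(1 − 0.045) = 0.04604 h⁻¹.
Applying C = C₀e^(−kt): 18.37 × 0.8669 = 15.93 µg/L.
At the second outfall, C = (45.57·15.93 + 7.730·354.0) / (45.57 + 7.730) = 64.96 µg/L.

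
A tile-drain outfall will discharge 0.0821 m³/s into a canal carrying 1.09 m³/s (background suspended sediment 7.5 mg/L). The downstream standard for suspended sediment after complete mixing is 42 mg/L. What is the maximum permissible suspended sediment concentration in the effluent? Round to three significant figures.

At the limit, (Qr·Cr + Qe·Cₑ)/(Qr + Qe) = 42:
Cₑ = (1.172·42 − 1.090·7.500) / 0.08210 = 500.0 mg/L.

500 mg/L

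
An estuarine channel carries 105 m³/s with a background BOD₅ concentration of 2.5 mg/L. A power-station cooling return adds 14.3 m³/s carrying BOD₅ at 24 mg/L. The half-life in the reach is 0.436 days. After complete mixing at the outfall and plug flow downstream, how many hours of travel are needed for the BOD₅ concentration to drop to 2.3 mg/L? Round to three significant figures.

12.0 h

Mass balance: C = (105.0·2.500 + 14.30·24.00) / 119.3 = 605.7/119.3 = 5.077 mg/L.
Half-life 0.436 d → k = ln 2 / 0.436 = 1.590 d⁻¹.
5.077·exp(−k·t) = 2.3 → t = ln(5.077/2.3)/k = 43030 s = 11.95 h.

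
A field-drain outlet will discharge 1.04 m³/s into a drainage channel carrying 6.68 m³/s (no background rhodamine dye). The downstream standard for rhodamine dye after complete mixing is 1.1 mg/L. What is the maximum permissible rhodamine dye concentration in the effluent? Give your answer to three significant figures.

At the limit, (Qr·Cr + Qe·Cₑ)/(Qr + Qe) = 1.1:
Cₑ = (7.720·1.1 − 6.680·0) / 1.040 = 8.165 mg/L.

8.17 mg/L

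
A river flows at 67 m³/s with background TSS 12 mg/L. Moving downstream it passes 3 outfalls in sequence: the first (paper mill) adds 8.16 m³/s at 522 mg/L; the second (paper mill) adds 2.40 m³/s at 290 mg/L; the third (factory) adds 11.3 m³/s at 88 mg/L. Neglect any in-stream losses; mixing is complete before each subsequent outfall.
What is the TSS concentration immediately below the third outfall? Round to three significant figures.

Outfall 1: combined Q = 75.16 m³/s; C = (67.00·12.00 + 8.160·522.0)/75.16 = 67.37 mg/L.
Outfall 2: combined Q = 77.56 m³/s; C = (75.16·67.37 + 2.400·290.0)/77.56 = 74.26 mg/L.
Outfall 3: combined Q = 88.86 m³/s; C = (77.56·74.26 + 11.30·88.00)/88.86 = 76.01 mg/L.

76.0 mg/L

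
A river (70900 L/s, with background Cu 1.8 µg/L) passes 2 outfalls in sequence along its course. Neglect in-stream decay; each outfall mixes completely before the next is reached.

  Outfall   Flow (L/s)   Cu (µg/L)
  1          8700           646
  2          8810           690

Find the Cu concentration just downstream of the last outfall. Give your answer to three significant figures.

134 µg/L

Below outfall 1: Q → 79600 L/s, C = (70900·1.800 + 8700·646.0)/79600 = 72.21 µg/L.
Below outfall 2: Q → 88410 L/s, C = (79600·72.21 + 8810·690.0)/88410 = 133.8 µg/L.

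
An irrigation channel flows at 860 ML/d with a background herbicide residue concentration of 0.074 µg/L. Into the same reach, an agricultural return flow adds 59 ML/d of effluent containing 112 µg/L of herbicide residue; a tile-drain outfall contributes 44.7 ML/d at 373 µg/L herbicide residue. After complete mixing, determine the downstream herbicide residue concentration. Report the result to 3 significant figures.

24.2 µg/L

Flow-weighted average: C = (860.0·0.07400 + 59.00·112.0 + 44.70·373.0) / 963.7 = 23340/963.7 = 24.22 µg/L.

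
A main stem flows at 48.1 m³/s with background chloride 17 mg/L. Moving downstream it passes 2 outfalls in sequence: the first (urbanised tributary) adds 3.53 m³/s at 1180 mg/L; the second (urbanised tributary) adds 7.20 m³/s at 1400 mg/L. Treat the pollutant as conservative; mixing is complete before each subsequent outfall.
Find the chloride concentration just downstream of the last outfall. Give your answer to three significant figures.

After outfall 1: Q = 48.10 + 3.530 = 51.63 m³/s; C = (48.10·17.00 + 3.530·1180)/51.63 = 96.52 mg/L.
After outfall 2: Q = 51.63 + 7.200 = 58.83 m³/s; C = (51.63·96.52 + 7.200·1400)/58.83 = 256.0 mg/L.

256 mg/L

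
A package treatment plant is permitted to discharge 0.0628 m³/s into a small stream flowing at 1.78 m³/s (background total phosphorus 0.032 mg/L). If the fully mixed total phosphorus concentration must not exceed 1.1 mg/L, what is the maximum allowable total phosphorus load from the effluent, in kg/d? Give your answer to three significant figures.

170 kg/d

Mass balance at the limit: 1.780·0.03200 + 0.06280·Cₑ = 1.843·1.1 → Cₑ = 31.37 mg/L.
Load = 0.06280 m³/s × 31.37 g/m³ × 86 400 s/d = 170.2 kg/d.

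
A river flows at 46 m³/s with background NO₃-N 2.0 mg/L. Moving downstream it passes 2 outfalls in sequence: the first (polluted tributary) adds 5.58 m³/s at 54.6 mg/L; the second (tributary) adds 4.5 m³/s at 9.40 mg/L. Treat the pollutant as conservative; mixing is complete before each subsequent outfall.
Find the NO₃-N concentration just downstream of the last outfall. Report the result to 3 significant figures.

7.83 mg/L

Below outfall 1: Q → 51.58 m³/s, C = (46.00·2.000 + 5.580·54.60)/51.58 = 7.690 mg/L.
Below outfall 2: Q → 56.08 m³/s, C = (51.58·7.690 + 4.500·9.400)/56.08 = 7.828 mg/L.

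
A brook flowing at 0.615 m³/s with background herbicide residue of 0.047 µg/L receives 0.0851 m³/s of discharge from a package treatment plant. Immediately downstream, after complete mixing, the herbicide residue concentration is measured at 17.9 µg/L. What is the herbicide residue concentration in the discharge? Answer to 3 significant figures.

Mass balance: 0.6150·0.04700 + 0.08510·Cₑ = 0.7001·17.90
→ Cₑ = (0.7001·17.90 − 0.6150·0.04700) / 0.08510 = 146.9 µg/L.

147 µg/L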